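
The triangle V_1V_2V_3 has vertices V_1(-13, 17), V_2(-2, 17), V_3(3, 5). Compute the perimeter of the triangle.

44

|V_1V_2| = √((11)² + (0)²) = √121 = 11
|V_2V_3| = √((5)² + (-12)²) = √169 = 13
|V_3V_1| = √((-16)² + (12)²) = √400 = 20
Perimeter = 11 + 13 + 20 = 44.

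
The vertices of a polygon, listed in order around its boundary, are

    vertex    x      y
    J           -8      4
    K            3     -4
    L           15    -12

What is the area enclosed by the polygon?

Apply the surveyor's formula: 2A = Σ (x_i·y_{i+1} − x_{i+1}·y_i), indices taken mod 3.
J→K: (-8)(-4) − (3)(4) = 20
K→L: (3)(-12) − (15)(-4) = 24
L→J: (15)(4) − (-8)(-12) = -36
Σ = 8
Area = |Σ|/2 = 4.

4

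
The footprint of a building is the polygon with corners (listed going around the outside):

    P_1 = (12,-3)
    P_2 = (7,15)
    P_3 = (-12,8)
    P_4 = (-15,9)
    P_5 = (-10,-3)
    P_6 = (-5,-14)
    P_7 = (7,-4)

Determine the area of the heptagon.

427

Σ = (201) + (236) + (12) + (135) + (125) + (118) + (27) = 854
Area = |Σ|/2 = 427.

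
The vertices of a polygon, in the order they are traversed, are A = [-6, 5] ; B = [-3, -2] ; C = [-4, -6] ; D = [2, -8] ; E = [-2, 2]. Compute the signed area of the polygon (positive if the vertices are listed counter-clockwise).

Σ = (27) + (10) + (44) + (-12) + (2) = 71
Signed area = Σ/2 = 35.5 (positive ⇒ counter-clockwise traversal).

35.5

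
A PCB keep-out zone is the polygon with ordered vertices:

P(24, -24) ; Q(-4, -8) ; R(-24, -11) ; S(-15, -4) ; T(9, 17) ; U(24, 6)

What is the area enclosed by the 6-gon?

899

Cross-terms: -288, -148, -69, -219, -354, -720  ⇒  Σ = -1798
Area = |Σ|/2 = 899.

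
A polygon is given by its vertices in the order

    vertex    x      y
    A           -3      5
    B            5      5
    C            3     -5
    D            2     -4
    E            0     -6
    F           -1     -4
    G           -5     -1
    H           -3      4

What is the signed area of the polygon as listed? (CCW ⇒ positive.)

-72.5

A→B: (-3)(5) − (5)(5) = -40
B→C: (5)(-5) − (3)(5) = -40
C→D: (3)(-4) − (2)(-5) = -2
D→E: (2)(-6) − (0)(-4) = -12
E→F: (0)(-4) − (-1)(-6) = -6
F→G: (-1)(-1) − (-5)(-4) = -19
G→H: (-5)(4) − (-3)(-1) = -23
H→A: (-3)(5) − (-3)(4) = -3
Σ = -145
Signed area = Σ/2 = -72.5 (negative ⇒ clockwise traversal).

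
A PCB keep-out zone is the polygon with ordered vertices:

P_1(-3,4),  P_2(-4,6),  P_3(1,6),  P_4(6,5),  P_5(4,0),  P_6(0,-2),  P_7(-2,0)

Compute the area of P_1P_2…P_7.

51.5

Apply the shoelace (surveyor's) formula: 2A = Σ (x_i·y_{i+1} − x_{i+1}·y_i), indices taken mod 7.
Σ = (-2) + (-30) + (-31) + (-20) + (-8) + (-4) + (-8) = -103
Area = |Σ|/2 = 51.5.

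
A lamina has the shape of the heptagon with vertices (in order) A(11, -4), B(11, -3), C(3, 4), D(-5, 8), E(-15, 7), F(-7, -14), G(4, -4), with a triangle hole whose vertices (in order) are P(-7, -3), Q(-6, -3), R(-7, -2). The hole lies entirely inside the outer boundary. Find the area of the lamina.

Outer boundary:
Σ = (11) + (53) + (44) + (85) + (259) + (84) + (28) = 564
Area = |Σ|/2 = 282.
Hole:
Apply the surveyor's formula: 2A = Σ (x_i·y_{i+1} − x_{i+1}·y_i), indices taken mod 3.
P→Q: (-7)(-3) − (-6)(-3) = 3
Q→R: (-6)(-2) − (-7)(-3) = -9
R→P: (-7)(-3) − (-7)(-2) = 7
Σ = 1
Area = |Σ|/2 = 0.5.
Net area = 282 − 0.5 = 281.5.

281.5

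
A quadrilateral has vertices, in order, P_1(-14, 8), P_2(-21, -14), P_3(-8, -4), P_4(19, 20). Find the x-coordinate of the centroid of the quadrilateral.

Apply the surveyor's formula. First the cross-terms c_i = x_i·y_{i+1} − x_{i+1}·y_i:
  364, -28, -84, 432  ⇒  2A = 684, A = 342.
Then Σ (x_i + x_{i+1})·c_i = -10692, so x̄ = -10692 / (6·342) = -99/19.

-99/19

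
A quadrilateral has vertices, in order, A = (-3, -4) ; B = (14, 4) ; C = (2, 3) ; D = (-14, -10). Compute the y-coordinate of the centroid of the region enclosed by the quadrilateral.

-20/27

Apply the surveyor's formula. First the cross-terms c_i = x_i·y_{i+1} − x_{i+1}·y_i:
  44, 34, 22, 26  ⇒  2A = 126, A = 63.
Then Σ (y_i + y_{i+1})·c_i = -280, so ȳ = -280 / (6·63) = -20/27.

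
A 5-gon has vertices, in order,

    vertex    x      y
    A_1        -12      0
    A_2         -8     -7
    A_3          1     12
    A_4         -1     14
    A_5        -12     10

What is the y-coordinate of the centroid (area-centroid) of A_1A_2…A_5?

Apply the shoelace formula. First the cross-terms c_i = x_i·y_{i+1} − x_{i+1}·y_i:
  84, -89, 26, 158, 120  ⇒  2A = 299, A = 149.5.
Then Σ (y_i + y_{i+1})·c_i = 4635, so ȳ = 4635 / (6·149.5) = 1545/299.

1545/299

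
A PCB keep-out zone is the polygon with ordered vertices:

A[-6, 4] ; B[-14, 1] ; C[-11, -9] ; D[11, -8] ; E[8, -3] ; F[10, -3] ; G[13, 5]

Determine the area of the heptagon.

291

Σ = (50) + (137) + (187) + (31) + (6) + (89) + (82) = 582
Area = |Σ|/2 = 291.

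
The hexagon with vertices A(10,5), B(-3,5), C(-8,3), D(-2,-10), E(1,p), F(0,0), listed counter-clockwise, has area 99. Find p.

-3

The doubled signed area Σ (x_i y_{i+1} − x_{i+1} y_i) is linear in p.
With p=0 it equals 192; the coefficient of p is -2 (from the two edges through E).
So -2·p + 192 = 2·99 = 198 ⇒ p = -3.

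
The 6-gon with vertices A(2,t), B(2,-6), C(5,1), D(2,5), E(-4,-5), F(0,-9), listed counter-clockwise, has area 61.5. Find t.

The doubled signed area Σ (x_i y_{i+1} − x_{i+1} y_i) is linear in t.
With t=0 it equals 107; the coefficient of t is -2 (from the two edges through A).
So -2·t + 107 = 2·61.5 = 123 ⇒ t = -8.

-8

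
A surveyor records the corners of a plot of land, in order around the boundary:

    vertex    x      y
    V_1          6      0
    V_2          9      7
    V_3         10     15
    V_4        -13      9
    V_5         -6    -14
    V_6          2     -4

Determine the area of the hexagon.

352

Apply the surveyor's formula: 2A = Σ (x_i·y_{i+1} − x_{i+1}·y_i), indices taken mod 6.
Cross-terms: 42, 65, 285, 236, 52, 24  ⇒  Σ = 704
Area = |Σ|/2 = 352.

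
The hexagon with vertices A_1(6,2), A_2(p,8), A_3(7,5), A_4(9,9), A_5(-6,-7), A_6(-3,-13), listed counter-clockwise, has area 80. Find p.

10

Write out the shoelace sum; only the two edges meeting at A_2 involve p:
2·Area = [(6·8 − p·2) + (p·5 − 7·8)] + 138
       = 3·p + 130 = 160
⇒ p = 10.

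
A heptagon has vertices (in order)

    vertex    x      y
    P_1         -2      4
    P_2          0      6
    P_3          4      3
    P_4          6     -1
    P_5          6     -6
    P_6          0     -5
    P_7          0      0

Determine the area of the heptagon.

Apply Gauss's area formula: 2A = Σ (x_i·y_{i+1} − x_{i+1}·y_i), indices taken mod 7.
Cross-terms: -12, -24, -22, -30, -30, 0, 0  ⇒  Σ = -118
Area = |Σ|/2 = 59.

59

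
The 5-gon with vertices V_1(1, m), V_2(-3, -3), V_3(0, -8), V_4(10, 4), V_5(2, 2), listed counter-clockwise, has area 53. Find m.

The doubled signed area Σ (x_i y_{i+1} − x_{i+1} y_i) is linear in m.
With m=0 it equals 111; the coefficient of m is 5 (from the two edges through V_1).
So 5·m + 111 = 2·53 = 106 ⇒ m = -1.

-1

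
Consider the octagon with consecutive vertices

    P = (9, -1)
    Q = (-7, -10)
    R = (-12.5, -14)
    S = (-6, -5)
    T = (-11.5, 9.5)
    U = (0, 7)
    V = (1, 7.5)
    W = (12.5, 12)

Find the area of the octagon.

Apply Gauss's area formula: 2A = Σ (x_i·y_{i+1} − x_{i+1}·y_i), indices taken mod 8.
Cross-terms: -97, -27, -21.5, -114.5, -80.5, -7, -81.75, -120.5  ⇒  Σ = -549.75
Area = |Σ|/2 = 274.875.

274.875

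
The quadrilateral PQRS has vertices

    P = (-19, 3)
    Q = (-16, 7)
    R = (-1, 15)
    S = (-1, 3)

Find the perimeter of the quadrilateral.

52

|PQ| = √((3)² + (4)²) = √25 = 5
|QR| = √((15)² + (8)²) = √289 = 17
|RS| = √((0)² + (-12)²) = √144 = 12
|SP| = √((-18)² + (0)²) = √324 = 18
Perimeter = 5 + 17 + 12 + 18 = 52.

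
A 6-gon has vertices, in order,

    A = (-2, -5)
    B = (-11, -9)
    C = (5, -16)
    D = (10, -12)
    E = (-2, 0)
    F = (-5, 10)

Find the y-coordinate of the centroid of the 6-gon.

-2498/285

Apply the shoelace (surveyor's) formula. First the cross-terms c_i = x_i·y_{i+1} − x_{i+1}·y_i:
  -37, 221, 100, -24, -20, 45  ⇒  2A = 285, A = 142.5.
Then Σ (y_i + y_{i+1})·c_i = -7494, so ȳ = -7494 / (6·142.5) = -2498/285.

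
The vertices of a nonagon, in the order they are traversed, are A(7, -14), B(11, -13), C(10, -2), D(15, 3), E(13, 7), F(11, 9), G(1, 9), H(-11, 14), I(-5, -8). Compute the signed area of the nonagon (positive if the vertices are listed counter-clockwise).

Σ = (63) + (108) + (60) + (66) + (40) + (90) + (113) + (158) + (126) = 824
Signed area = Σ/2 = 412 (positive ⇒ counter-clockwise traversal).

412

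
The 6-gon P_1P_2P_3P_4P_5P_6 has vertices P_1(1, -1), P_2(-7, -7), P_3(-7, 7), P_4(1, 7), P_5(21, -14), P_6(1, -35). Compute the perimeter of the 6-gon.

|P_1P_2| = √((-8)² + (-6)²) = √100 = 10
|P_2P_3| = √((0)² + (14)²) = √196 = 14
|P_3P_4| = √((8)² + (0)²) = √64 = 8
|P_4P_5| = √((20)² + (-21)²) = √841 = 29
|P_5P_6| = √((-20)² + (-21)²) = √841 = 29
|P_6P_1| = √((0)² + (34)²) = √1156 = 34
Perimeter = 10 + 14 + 8 + 29 + 29 + 34 = 124.

124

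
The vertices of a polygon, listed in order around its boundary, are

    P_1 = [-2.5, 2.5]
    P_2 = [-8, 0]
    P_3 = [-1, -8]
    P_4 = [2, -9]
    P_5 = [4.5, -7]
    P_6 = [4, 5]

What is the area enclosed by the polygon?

104.25

Apply the surveyor's formula: 2A = Σ (x_i·y_{i+1} − x_{i+1}·y_i), indices taken mod 6.
P_1→P_2: (-2.5)(0) − (-8)(2.5) = 20
P_2→P_3: (-8)(-8) − (-1)(0) = 64
P_3→P_4: (-1)(-9) − (2)(-8) = 25
P_4→P_5: (2)(-7) − (4.5)(-9) = 26.5
P_5→P_6: (4.5)(5) − (4)(-7) = 50.5
P_6→P_1: (4)(2.5) − (-2.5)(5) = 22.5
Σ = 208.5
Area = |Σ|/2 = 104.25.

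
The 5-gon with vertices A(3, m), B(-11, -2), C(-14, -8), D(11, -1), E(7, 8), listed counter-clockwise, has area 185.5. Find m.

8

Write out the shoelace sum; only the two edges meeting at A involve m:
2·Area = [(7·m − 3·8) + (3·(-2) − (-11)·m)] + 257
       = 18·m + 227 = 371
⇒ m = 8.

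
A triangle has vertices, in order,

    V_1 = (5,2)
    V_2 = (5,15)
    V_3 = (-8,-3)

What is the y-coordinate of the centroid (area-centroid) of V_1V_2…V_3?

14/3

Apply the shoelace formula. First the cross-terms c_i = x_i·y_{i+1} − x_{i+1}·y_i:
  65, 105, -1  ⇒  2A = 169, A = 84.5.
Then Σ (y_i + y_{i+1})·c_i = 2366, so ȳ = 2366 / (6·84.5) = 14/3.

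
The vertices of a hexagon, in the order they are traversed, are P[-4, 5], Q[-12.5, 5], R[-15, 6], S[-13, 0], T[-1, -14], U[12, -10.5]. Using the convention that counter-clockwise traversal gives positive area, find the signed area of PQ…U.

Apply the shoelace (surveyor's) formula: 2A = Σ (x_i·y_{i+1} − x_{i+1}·y_i), indices taken mod 6.
Σ = (42.5) + (0) + (78) + (182) + (178.5) + (18) = 499
Signed area = Σ/2 = 249.5 (positive ⇒ counter-clockwise traversal).

249.5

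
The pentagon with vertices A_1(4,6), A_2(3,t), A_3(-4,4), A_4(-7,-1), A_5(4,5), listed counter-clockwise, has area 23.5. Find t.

Write out the shoelace sum; only the two edges meeting at A_2 involve t:
2·Area = [(4·t − 3·6) + (3·4 − (-4)·t)] + 5
       = 8·t + -1 = 47
⇒ t = 6.

6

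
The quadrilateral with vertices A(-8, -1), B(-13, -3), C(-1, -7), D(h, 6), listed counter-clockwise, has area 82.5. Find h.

The doubled signed area Σ (x_i y_{i+1} − x_{i+1} y_i) is linear in h.
With h=0 it equals 141; the coefficient of h is 6 (from the two edges through D).
So 6·h + 141 = 2·82.5 = 165 ⇒ h = 4.

4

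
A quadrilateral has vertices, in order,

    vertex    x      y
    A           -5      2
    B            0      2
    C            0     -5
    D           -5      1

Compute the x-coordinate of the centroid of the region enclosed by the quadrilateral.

Apply the surveyor's formula. First the cross-terms c_i = x_i·y_{i+1} − x_{i+1}·y_i:
  -10, 0, -25, -5  ⇒  2A = -40, A = -20.
Then Σ (x_i + x_{i+1})·c_i = 225, so x̄ = 225 / (6·(-20)) = -1.875.

-1.875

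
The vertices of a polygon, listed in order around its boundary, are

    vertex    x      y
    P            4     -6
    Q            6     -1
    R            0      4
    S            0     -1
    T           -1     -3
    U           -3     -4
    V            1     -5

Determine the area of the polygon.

Cross-terms: 32, 24, 0, -1, -5, 19, 14  ⇒  Σ = 83
Area = |Σ|/2 = 41.5.

41.5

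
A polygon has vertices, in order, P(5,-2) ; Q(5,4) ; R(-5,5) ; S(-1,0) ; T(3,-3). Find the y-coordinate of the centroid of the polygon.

Apply the shoelace formula. First the cross-terms c_i = x_i·y_{i+1} − x_{i+1}·y_i:
  30, 45, 5, 3, 9  ⇒  2A = 92, A = 46.
Then Σ (y_i + y_{i+1})·c_i = 436, so ȳ = 436 / (6·46) = 109/69.

109/69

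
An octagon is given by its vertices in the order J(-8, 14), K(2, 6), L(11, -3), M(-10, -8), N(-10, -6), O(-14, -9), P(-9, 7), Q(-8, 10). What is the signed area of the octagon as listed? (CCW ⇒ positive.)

Σ = (-76) + (-72) + (-118) + (-20) + (6) + (-179) + (-34) + (-32) = -525
Signed area = Σ/2 = -262.5 (negative ⇒ clockwise traversal).

-262.5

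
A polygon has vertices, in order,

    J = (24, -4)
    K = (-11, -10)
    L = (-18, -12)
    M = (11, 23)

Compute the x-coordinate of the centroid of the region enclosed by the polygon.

Apply the shoelace formula. First the cross-terms c_i = x_i·y_{i+1} − x_{i+1}·y_i:
  -284, -48, -282, -596  ⇒  2A = -1210, A = -605.
Then Σ (x_i + x_{i+1})·c_i = -21186, so x̄ = -21186 / (6·(-605)) = 321/55.

321/55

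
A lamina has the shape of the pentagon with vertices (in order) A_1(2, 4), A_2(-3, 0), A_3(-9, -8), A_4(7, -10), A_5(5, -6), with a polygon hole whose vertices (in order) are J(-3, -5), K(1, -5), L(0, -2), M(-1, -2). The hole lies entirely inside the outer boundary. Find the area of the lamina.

103.5

Outer boundary:
Apply the shoelace (surveyor's) formula: 2A = Σ (x_i·y_{i+1} − x_{i+1}·y_i), indices taken mod 5.
Cross-terms: 12, 24, 146, 8, 32  ⇒  Σ = 222
Area = |Σ|/2 = 111.
Hole:
J→K: (-3)(-5) − (1)(-5) = 20
K→L: (1)(-2) − (0)(-5) = -2
L→M: (0)(-2) − (-1)(-2) = -2
M→J: (-1)(-5) − (-3)(-2) = -1
Σ = 15
Area = |Σ|/2 = 7.5.
Net area = 111 − 7.5 = 103.5.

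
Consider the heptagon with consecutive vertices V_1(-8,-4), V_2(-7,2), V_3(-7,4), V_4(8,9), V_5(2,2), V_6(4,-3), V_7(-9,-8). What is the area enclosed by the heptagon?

128

Σ = (-44) + (-14) + (-95) + (-2) + (-14) + (-59) + (-28) = -256
Area = |Σ|/2 = 128.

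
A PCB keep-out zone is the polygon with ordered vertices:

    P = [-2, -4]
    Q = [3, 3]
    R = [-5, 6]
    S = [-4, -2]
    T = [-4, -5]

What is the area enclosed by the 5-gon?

Σ = (6) + (33) + (34) + (12) + (6) = 91
Area = |Σ|/2 = 45.5.

45.5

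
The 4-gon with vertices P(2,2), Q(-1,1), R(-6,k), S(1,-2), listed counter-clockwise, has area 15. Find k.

The doubled signed area Σ (x_i y_{i+1} − x_{i+1} y_i) is linear in k.
With k=0 it equals 28; the coefficient of k is -2 (from the two edges through R).
So -2·k + 28 = 2·15 = 30 ⇒ k = -1.

-1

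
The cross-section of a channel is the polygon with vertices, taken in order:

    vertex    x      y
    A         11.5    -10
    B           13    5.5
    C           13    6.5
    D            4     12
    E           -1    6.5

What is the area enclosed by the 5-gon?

154.75

Apply the shoelace formula: 2A = Σ (x_i·y_{i+1} − x_{i+1}·y_i), indices taken mod 5.
Σ = (193.25) + (13) + (130) + (38) + (-64.75) = 309.5
Area = |Σ|/2 = 154.75.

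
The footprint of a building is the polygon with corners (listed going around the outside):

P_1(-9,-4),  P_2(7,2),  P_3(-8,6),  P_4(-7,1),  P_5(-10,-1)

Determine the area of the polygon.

75

Cross-terms: 10, 58, 34, 17, 31  ⇒  Σ = 150
Area = |Σ|/2 = 75.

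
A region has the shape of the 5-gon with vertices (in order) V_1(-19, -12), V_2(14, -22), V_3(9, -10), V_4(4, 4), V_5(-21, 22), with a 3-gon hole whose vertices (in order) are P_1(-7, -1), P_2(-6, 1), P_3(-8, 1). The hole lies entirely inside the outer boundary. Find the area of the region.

779

Outer boundary:
Apply the surveyor's formula: 2A = Σ (x_i·y_{i+1} − x_{i+1}·y_i), indices taken mod 5.
Σ = (586) + (58) + (76) + (172) + (670) = 1562
Area = |Σ|/2 = 781.
Hole:
Σ = (-13) + (2) + (15) = 4
Area = |Σ|/2 = 2.
Net area = 781 − 2 = 779.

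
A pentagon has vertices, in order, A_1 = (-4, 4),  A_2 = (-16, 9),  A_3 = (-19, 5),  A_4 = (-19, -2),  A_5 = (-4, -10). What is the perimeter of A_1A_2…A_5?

|A_1A_2| = √((-12)² + (5)²) = √169 = 13
|A_2A_3| = √((-3)² + (-4)²) = √25 = 5
|A_3A_4| = √((0)² + (-7)²) = √49 = 7
|A_4A_5| = √((15)² + (-8)²) = √289 = 17
|A_5A_1| = √((0)² + (14)²) = √196 = 14
Perimeter = 13 + 5 + 7 + 17 + 14 = 56.

56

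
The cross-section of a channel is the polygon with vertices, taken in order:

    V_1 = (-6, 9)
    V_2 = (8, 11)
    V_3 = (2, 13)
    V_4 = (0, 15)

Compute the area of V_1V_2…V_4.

32

Apply the shoelace (surveyor's) formula: 2A = Σ (x_i·y_{i+1} − x_{i+1}·y_i), indices taken mod 4.
Cross-terms: -138, 82, 30, 90  ⇒  Σ = 64
Area = |Σ|/2 = 32.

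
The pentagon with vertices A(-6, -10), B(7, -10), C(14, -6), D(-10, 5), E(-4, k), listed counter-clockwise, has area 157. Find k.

-4

The doubled signed area Σ (x_i y_{i+1} − x_{i+1} y_i) is linear in k.
With k=0 it equals 298; the coefficient of k is -4 (from the two edges through E).
So -4·k + 298 = 2·157 = 314 ⇒ k = -4.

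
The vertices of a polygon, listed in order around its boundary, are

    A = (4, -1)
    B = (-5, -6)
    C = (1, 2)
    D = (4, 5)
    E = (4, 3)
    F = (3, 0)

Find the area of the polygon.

Apply the shoelace formula: 2A = Σ (x_i·y_{i+1} − x_{i+1}·y_i), indices taken mod 6.
A→B: (4)(-6) − (-5)(-1) = -29
B→C: (-5)(2) − (1)(-6) = -4
C→D: (1)(5) − (4)(2) = -3
D→E: (4)(3) − (4)(5) = -8
E→F: (4)(0) − (3)(3) = -9
F→A: (3)(-1) − (4)(0) = -3
Σ = -56
Area = |Σ|/2 = 28.

28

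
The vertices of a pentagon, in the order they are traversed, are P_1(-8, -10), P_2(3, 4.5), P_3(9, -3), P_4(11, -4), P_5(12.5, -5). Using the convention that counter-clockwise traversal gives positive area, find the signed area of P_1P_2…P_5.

Σ = (-6) + (-49.5) + (-3) + (-5) + (-165) = -228.5
Signed area = Σ/2 = -114.25 (negative ⇒ clockwise traversal).

-114.25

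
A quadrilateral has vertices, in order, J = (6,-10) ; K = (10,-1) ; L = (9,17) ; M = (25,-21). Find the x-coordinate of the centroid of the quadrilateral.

Apply the surveyor's formula. First the cross-terms c_i = x_i·y_{i+1} − x_{i+1}·y_i:
  94, 179, -614, -124  ⇒  2A = -465, A = -232.5.
Then Σ (x_i + x_{i+1})·c_i = -19815, so x̄ = -19815 / (6·(-232.5)) = 1321/93.

1321/93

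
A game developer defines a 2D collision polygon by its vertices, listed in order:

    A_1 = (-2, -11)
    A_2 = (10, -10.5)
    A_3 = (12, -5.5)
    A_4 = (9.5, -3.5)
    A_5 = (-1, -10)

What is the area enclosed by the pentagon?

Apply the shoelace (surveyor's) formula: 2A = Σ (x_i·y_{i+1} − x_{i+1}·y_i), indices taken mod 5.
Σ = (131) + (71) + (10.25) + (-98.5) + (-9) = 104.75
Area = |Σ|/2 = 52.375.

52.375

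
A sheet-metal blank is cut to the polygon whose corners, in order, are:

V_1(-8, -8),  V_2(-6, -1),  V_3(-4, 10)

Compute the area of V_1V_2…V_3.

4

V_1→V_2: (-8)(-1) − (-6)(-8) = -40
V_2→V_3: (-6)(10) − (-4)(-1) = -64
V_3→V_1: (-4)(-8) − (-8)(10) = 112
Σ = 8
Area = |Σ|/2 = 4.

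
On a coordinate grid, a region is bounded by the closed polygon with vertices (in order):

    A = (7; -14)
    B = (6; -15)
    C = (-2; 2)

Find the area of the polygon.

Apply Gauss's area formula: 2A = Σ (x_i·y_{i+1} − x_{i+1}·y_i), indices taken mod 3.
A→B: (7)(-15) − (6)(-14) = -21
B→C: (6)(2) − (-2)(-15) = -18
C→A: (-2)(-14) − (7)(2) = 14
Σ = -25
Area = |Σ|/2 = 12.5.

12.5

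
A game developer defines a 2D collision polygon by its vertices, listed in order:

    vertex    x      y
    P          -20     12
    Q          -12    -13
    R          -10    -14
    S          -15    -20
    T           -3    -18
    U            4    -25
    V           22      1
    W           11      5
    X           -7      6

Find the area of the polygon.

789.5

Apply Gauss's area formula: 2A = Σ (x_i·y_{i+1} − x_{i+1}·y_i), indices taken mod 9.
P→Q: (-20)(-13) − (-12)(12) = 404
Q→R: (-12)(-14) − (-10)(-13) = 38
R→S: (-10)(-20) − (-15)(-14) = -10
S→T: (-15)(-18) − (-3)(-20) = 210
T→U: (-3)(-25) − (4)(-18) = 147
U→V: (4)(1) − (22)(-25) = 554
V→W: (22)(5) − (11)(1) = 99
W→X: (11)(6) − (-7)(5) = 101
X→P: (-7)(12) − (-20)(6) = 36
Σ = 1579
Area = |Σ|/2 = 789.5.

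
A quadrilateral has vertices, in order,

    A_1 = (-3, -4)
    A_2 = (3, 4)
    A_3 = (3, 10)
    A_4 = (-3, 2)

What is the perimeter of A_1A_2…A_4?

32

|A_1A_2| = √((6)² + (8)²) = √100 = 10
|A_2A_3| = √((0)² + (6)²) = √36 = 6
|A_3A_4| = √((-6)² + (-8)²) = √100 = 10
|A_4A_1| = √((0)² + (-6)²) = √36 = 6
Perimeter = 10 + 6 + 10 + 6 = 32.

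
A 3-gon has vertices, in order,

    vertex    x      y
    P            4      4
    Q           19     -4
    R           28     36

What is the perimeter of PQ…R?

|PQ| = √((15)² + (-8)²) = √289 = 17
|QR| = √((9)² + (40)²) = √1681 = 41
|RP| = √((-24)² + (-32)²) = √1600 = 40
Perimeter = 17 + 41 + 40 = 98.

98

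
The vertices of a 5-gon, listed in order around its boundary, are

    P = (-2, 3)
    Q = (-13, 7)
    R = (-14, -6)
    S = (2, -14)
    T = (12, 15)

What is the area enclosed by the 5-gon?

336.5

Σ = (25) + (176) + (208) + (198) + (66) = 673
Area = |Σ|/2 = 336.5.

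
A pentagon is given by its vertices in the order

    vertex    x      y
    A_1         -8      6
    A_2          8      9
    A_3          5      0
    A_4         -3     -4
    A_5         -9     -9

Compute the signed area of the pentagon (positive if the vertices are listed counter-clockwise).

-160

Apply the shoelace (surveyor's) formula: 2A = Σ (x_i·y_{i+1} − x_{i+1}·y_i), indices taken mod 5.
Cross-terms: -120, -45, -20, -9, -126  ⇒  Σ = -320
Signed area = Σ/2 = -160 (negative ⇒ clockwise traversal).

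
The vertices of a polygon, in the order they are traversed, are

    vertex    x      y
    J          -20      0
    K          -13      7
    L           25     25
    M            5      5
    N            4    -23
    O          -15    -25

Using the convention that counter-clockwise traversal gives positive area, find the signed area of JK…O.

-860

J→K: (-20)(7) − (-13)(0) = -140
K→L: (-13)(25) − (25)(7) = -500
L→M: (25)(5) − (5)(25) = 0
M→N: (5)(-23) − (4)(5) = -135
N→O: (4)(-25) − (-15)(-23) = -445
O→J: (-15)(0) − (-20)(-25) = -500
Σ = -1720
Signed area = Σ/2 = -860 (negative ⇒ clockwise traversal).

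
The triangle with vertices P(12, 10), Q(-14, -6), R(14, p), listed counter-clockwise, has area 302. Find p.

-12

Write out the shoelace sum; only the two edges meeting at R involve p:
2·Area = [((-14)·p − 14·(-6)) + (14·10 − 12·p)] + 68
       = -26·p + 292 = 604
⇒ p = -12.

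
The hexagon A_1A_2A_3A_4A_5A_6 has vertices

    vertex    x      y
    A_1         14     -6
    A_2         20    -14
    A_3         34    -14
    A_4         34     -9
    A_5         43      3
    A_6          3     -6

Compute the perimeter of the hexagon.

96

|A_1A_2| = √((6)² + (-8)²) = √100 = 10
|A_2A_3| = √((14)² + (0)²) = √196 = 14
|A_3A_4| = √((0)² + (5)²) = √25 = 5
|A_4A_5| = √((9)² + (12)²) = √225 = 15
|A_5A_6| = √((-40)² + (-9)²) = √1681 = 41
|A_6A_1| = √((11)² + (0)²) = √121 = 11
Perimeter = 10 + 14 + 5 + 15 + 41 + 11 = 96.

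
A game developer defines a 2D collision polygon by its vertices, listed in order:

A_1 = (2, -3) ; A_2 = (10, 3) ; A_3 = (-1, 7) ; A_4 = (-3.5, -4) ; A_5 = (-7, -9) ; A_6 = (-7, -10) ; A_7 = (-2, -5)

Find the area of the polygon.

89.5

Σ = (36) + (73) + (28.5) + (3.5) + (7) + (15) + (16) = 179
Area = |Σ|/2 = 89.5.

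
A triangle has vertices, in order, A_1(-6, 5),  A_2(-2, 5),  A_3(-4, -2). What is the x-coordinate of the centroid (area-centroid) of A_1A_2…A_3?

-4

Apply the surveyor's formula. First the cross-terms c_i = x_i·y_{i+1} − x_{i+1}·y_i:
  -20, 24, -32  ⇒  2A = -28, A = -14.
Then Σ (x_i + x_{i+1})·c_i = 336, so x̄ = 336 / (6·(-14)) = -4.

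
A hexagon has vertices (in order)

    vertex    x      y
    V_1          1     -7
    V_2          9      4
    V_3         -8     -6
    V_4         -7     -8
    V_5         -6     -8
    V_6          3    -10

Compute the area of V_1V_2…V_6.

Apply the shoelace (surveyor's) formula: 2A = Σ (x_i·y_{i+1} − x_{i+1}·y_i), indices taken mod 6.
Cross-terms: 67, -22, 22, 8, 84, -11  ⇒  Σ = 148
Area = |Σ|/2 = 74.

74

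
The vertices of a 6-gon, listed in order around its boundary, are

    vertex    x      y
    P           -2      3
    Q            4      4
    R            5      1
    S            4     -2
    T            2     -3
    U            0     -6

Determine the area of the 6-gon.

41

Apply the surveyor's formula: 2A = Σ (x_i·y_{i+1} − x_{i+1}·y_i), indices taken mod 6.
Σ = (-20) + (-16) + (-14) + (-8) + (-12) + (-12) = -82
Area = |Σ|/2 = 41.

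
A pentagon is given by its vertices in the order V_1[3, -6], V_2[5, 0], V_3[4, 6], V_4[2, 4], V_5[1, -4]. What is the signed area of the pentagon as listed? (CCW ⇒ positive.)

Apply Gauss's area formula: 2A = Σ (x_i·y_{i+1} − x_{i+1}·y_i), indices taken mod 5.
Σ = (30) + (30) + (4) + (-12) + (6) = 58
Signed area = Σ/2 = 29 (positive ⇒ counter-clockwise traversal).

29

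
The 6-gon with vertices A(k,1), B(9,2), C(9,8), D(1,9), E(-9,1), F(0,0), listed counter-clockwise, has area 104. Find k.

4

The doubled signed area Σ (x_i y_{i+1} − x_{i+1} y_i) is linear in k.
With k=0 it equals 200; the coefficient of k is 2 (from the two edges through A).
So 2·k + 200 = 2·104 = 208 ⇒ k = 4.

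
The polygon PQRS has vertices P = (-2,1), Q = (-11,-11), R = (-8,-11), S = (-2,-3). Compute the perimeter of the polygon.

32

|PQ| = √((-9)² + (-12)²) = √225 = 15
|QR| = √((3)² + (0)²) = √9 = 3
|RS| = √((6)² + (8)²) = √100 = 10
|SP| = √((0)² + (4)²) = √16 = 4
Perimeter = 15 + 3 + 10 + 4 = 32.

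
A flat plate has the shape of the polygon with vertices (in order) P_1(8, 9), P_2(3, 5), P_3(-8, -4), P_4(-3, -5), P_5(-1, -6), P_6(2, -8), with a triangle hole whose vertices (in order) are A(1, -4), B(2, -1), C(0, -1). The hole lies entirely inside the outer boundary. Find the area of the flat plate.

89

Outer boundary:
P_1→P_2: (8)(5) − (3)(9) = 13
P_2→P_3: (3)(-4) − (-8)(5) = 28
P_3→P_4: (-8)(-5) − (-3)(-4) = 28
P_4→P_5: (-3)(-6) − (-1)(-5) = 13
P_5→P_6: (-1)(-8) − (2)(-6) = 20
P_6→P_1: (2)(9) − (8)(-8) = 82
Σ = 184
Area = |Σ|/2 = 92.
Hole:
Apply Gauss's area formula: 2A = Σ (x_i·y_{i+1} − x_{i+1}·y_i), indices taken mod 3.
A→B: (1)(-1) − (2)(-4) = 7
B→C: (2)(-1) − (0)(-1) = -2
C→A: (0)(-4) − (1)(-1) = 1
Σ = 6
Area = |Σ|/2 = 3.
Net area = 92 − 3 = 89.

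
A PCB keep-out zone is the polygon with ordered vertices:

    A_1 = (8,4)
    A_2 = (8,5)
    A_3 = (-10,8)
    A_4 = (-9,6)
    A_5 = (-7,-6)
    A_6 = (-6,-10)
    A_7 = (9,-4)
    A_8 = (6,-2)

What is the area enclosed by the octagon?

212

Apply the shoelace formula: 2A = Σ (x_i·y_{i+1} − x_{i+1}·y_i), indices taken mod 8.
Σ = (8) + (114) + (12) + (96) + (34) + (114) + (6) + (40) = 424
Area = |Σ|/2 = 212.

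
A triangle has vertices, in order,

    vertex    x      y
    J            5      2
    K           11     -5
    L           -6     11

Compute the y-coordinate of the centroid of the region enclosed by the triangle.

8/3

Apply the shoelace (surveyor's) formula. First the cross-terms c_i = x_i·y_{i+1} − x_{i+1}·y_i:
  -47, 91, -67  ⇒  2A = -23, A = -11.5.
Then Σ (y_i + y_{i+1})·c_i = -184, so ȳ = -184 / (6·(-11.5)) = 8/3.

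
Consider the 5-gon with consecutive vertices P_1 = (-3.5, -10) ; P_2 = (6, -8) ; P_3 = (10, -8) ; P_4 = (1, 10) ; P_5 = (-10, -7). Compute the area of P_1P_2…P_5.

198.25

Apply Gauss's area formula: 2A = Σ (x_i·y_{i+1} − x_{i+1}·y_i), indices taken mod 5.
Σ = (88) + (32) + (108) + (93) + (75.5) = 396.5
Area = |Σ|/2 = 198.25.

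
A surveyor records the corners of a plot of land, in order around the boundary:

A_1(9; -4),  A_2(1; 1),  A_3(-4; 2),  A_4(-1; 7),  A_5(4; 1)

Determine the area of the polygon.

30.5

Cross-terms: 13, 6, -26, -29, -25  ⇒  Σ = -61
Area = |Σ|/2 = 30.5.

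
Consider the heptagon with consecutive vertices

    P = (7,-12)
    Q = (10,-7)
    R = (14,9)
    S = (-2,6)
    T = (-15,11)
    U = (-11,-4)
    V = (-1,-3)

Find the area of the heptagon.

336

P→Q: (7)(-7) − (10)(-12) = 71
Q→R: (10)(9) − (14)(-7) = 188
R→S: (14)(6) − (-2)(9) = 102
S→T: (-2)(11) − (-15)(6) = 68
T→U: (-15)(-4) − (-11)(11) = 181
U→V: (-11)(-3) − (-1)(-4) = 29
V→P: (-1)(-12) − (7)(-3) = 33
Σ = 672
Area = |Σ|/2 = 336.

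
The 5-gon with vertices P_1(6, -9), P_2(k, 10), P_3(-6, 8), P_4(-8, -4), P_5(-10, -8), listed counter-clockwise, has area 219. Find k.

Write out the shoelace sum; only the two edges meeting at P_2 involve k:
2·Area = [(6·10 − k·(-9)) + (k·8 − (-6)·10)] + 250
       = 17·k + 370 = 438
⇒ k = 4.

4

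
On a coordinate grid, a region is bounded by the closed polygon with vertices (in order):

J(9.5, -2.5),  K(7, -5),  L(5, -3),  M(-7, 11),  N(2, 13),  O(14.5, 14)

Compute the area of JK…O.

Cross-terms: -30, 4, 34, -113, -160.5, -169.25  ⇒  Σ = -434.75
Area = |Σ|/2 = 217.375.

217.375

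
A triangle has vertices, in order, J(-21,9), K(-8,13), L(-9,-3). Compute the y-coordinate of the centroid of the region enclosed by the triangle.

19/3

Apply the shoelace (surveyor's) formula. First the cross-terms c_i = x_i·y_{i+1} − x_{i+1}·y_i:
  -201, 141, -144  ⇒  2A = -204, A = -102.
Then Σ (y_i + y_{i+1})·c_i = -3876, so ȳ = -3876 / (6·(-102)) = 19/3.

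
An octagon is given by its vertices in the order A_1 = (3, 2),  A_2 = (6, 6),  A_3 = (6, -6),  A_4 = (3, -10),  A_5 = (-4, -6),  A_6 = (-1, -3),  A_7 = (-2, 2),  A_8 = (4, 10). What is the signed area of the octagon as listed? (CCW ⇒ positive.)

Apply the surveyor's formula: 2A = Σ (x_i·y_{i+1} − x_{i+1}·y_i), indices taken mod 8.
Σ = (6) + (-72) + (-42) + (-58) + (6) + (-8) + (-28) + (-22) = -218
Signed area = Σ/2 = -109 (negative ⇒ clockwise traversal).

-109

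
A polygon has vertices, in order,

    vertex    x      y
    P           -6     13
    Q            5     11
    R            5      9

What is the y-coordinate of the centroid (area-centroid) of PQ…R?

11

Apply the shoelace (surveyor's) formula. First the cross-terms c_i = x_i·y_{i+1} − x_{i+1}·y_i:
  -131, -10, 119  ⇒  2A = -22, A = -11.
Then Σ (y_i + y_{i+1})·c_i = -726, so ȳ = -726 / (6·(-11)) = 11.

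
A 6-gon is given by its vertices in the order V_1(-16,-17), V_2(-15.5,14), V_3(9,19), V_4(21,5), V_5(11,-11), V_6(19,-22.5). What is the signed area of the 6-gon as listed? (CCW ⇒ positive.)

-1134.75

Cross-terms: -487.5, -420.5, -354, -286, -38.5, -683  ⇒  Σ = -2269.5
Signed area = Σ/2 = -1134.75 (negative ⇒ clockwise traversal).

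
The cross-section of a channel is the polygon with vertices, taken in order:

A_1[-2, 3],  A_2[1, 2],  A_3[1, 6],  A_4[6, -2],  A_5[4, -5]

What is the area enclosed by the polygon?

30.5

Cross-terms: -7, 4, -38, -22, 2  ⇒  Σ = -61
Area = |Σ|/2 = 30.5.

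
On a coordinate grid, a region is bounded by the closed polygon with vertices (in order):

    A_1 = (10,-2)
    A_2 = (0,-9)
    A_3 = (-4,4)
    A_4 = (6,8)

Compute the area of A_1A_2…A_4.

Apply the shoelace (surveyor's) formula: 2A = Σ (x_i·y_{i+1} − x_{i+1}·y_i), indices taken mod 4.
Σ = (-90) + (-36) + (-56) + (-92) = -274
Area = |Σ|/2 = 137.

137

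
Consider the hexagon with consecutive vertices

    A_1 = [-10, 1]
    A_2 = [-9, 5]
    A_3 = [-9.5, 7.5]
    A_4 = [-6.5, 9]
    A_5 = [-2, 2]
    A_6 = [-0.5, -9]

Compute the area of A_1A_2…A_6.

Apply the shoelace formula: 2A = Σ (x_i·y_{i+1} − x_{i+1}·y_i), indices taken mod 6.
Cross-terms: -41, -20, -36.75, 5, 19, -90.5  ⇒  Σ = -164.25
Area = |Σ|/2 = 82.125.

82.125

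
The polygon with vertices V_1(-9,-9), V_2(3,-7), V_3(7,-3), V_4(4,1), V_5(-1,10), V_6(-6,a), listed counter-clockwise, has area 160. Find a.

2

Write out the shoelace sum; only the two edges meeting at V_6 involve a:
2·Area = [((-1)·a − (-6)·10) + ((-6)·(-9) − (-9)·a)] + 190
       = 8·a + 304 = 320
⇒ a = 2.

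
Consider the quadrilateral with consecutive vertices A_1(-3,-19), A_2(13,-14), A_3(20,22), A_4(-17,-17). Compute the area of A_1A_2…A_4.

Apply the surveyor's formula: 2A = Σ (x_i·y_{i+1} − x_{i+1}·y_i), indices taken mod 4.
Σ = (289) + (566) + (34) + (272) = 1161
Area = |Σ|/2 = 580.5.

580.5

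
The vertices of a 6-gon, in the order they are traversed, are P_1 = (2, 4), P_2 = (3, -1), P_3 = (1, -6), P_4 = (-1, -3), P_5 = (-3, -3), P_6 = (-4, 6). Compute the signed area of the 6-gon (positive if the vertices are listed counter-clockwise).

Apply the shoelace (surveyor's) formula: 2A = Σ (x_i·y_{i+1} − x_{i+1}·y_i), indices taken mod 6.
P_1→P_2: (2)(-1) − (3)(4) = -14
P_2→P_3: (3)(-6) − (1)(-1) = -17
P_3→P_4: (1)(-3) − (-1)(-6) = -9
P_4→P_5: (-1)(-3) − (-3)(-3) = -6
P_5→P_6: (-3)(6) − (-4)(-3) = -30
P_6→P_1: (-4)(4) − (2)(6) = -28
Σ = -104
Signed area = Σ/2 = -52 (negative ⇒ clockwise traversal).

-52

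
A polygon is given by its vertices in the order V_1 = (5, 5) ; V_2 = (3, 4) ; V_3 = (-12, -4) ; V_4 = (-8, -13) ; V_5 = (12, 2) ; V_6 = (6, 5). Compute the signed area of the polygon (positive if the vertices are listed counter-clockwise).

Cross-terms: 5, 36, 124, 140, 48, 5  ⇒  Σ = 358
Signed area = Σ/2 = 179 (positive ⇒ counter-clockwise traversal).

179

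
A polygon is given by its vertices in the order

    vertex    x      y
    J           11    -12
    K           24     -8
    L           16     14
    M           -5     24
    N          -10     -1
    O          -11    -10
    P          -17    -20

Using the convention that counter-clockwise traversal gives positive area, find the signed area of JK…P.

963

Cross-terms: 200, 464, 454, 245, 89, 50, 424  ⇒  Σ = 1926
Signed area = Σ/2 = 963 (positive ⇒ counter-clockwise traversal).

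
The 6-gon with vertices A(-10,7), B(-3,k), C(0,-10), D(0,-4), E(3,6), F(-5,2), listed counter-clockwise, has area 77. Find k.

-7

Write out the shoelace sum; only the two edges meeting at B involve k:
2·Area = [((-10)·k − (-3)·7) + ((-3)·(-10) − 0·k)] + 33
       = -10·k + 84 = 154
⇒ k = -7.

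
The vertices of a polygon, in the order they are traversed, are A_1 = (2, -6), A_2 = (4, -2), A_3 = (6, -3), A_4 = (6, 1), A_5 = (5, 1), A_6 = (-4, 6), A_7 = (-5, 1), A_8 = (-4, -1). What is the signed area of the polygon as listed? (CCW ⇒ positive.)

70

Apply the shoelace (surveyor's) formula: 2A = Σ (x_i·y_{i+1} − x_{i+1}·y_i), indices taken mod 8.
Cross-terms: 20, 0, 24, 1, 34, 26, 9, 26  ⇒  Σ = 140
Signed area = Σ/2 = 70 (positive ⇒ counter-clockwise traversal).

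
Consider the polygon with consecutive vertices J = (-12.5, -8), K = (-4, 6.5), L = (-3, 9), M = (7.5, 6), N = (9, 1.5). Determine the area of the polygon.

155.625

Σ = (-113.25) + (-16.5) + (-85.5) + (-42.75) + (-53.25) = -311.25
Area = |Σ|/2 = 155.625.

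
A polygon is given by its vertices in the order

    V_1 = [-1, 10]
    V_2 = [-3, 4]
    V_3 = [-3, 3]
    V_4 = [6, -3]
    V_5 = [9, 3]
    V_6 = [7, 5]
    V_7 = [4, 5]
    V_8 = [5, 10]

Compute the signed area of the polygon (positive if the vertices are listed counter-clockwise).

Apply the shoelace (surveyor's) formula: 2A = Σ (x_i·y_{i+1} − x_{i+1}·y_i), indices taken mod 8.
Cross-terms: 26, 3, -9, 45, 24, 15, 15, 60  ⇒  Σ = 179
Signed area = Σ/2 = 89.5 (positive ⇒ counter-clockwise traversal).

89.5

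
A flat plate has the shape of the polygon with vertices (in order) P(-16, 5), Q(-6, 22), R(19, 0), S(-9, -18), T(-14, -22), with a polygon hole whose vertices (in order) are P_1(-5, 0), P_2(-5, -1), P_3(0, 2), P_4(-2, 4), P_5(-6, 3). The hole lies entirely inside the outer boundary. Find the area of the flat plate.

763

Outer boundary:
Apply the shoelace formula: 2A = Σ (x_i·y_{i+1} − x_{i+1}·y_i), indices taken mod 5.
Cross-terms: -322, -418, -342, -54, -422  ⇒  Σ = -1558
Area = |Σ|/2 = 779.
Hole:
Apply the shoelace formula: 2A = Σ (x_i·y_{i+1} − x_{i+1}·y_i), indices taken mod 5.
Σ = (5) + (-10) + (4) + (18) + (15) = 32
Area = |Σ|/2 = 16.
Net area = 779 − 16 = 763.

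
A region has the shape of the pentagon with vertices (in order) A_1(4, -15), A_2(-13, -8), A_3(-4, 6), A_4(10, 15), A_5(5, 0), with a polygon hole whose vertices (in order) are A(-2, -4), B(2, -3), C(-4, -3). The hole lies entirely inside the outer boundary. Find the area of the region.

Outer boundary:
Apply Gauss's area formula: 2A = Σ (x_i·y_{i+1} − x_{i+1}·y_i), indices taken mod 5.
Σ = (-227) + (-110) + (-120) + (-75) + (-75) = -607
Area = |Σ|/2 = 303.5.
Hole:
Apply Gauss's area formula: 2A = Σ (x_i·y_{i+1} − x_{i+1}·y_i), indices taken mod 3.
A→B: (-2)(-3) − (2)(-4) = 14
B→C: (2)(-3) − (-4)(-3) = -18
C→A: (-4)(-4) − (-2)(-3) = 10
Σ = 6
Area = |Σ|/2 = 3.
Net area = 303.5 − 3 = 300.5.

300.5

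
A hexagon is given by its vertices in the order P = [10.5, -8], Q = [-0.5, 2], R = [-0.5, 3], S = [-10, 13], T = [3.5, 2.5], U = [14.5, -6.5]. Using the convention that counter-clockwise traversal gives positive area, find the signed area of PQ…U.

-68.625

Σ = (17) + (-0.5) + (23.5) + (-70.5) + (-59) + (-47.75) = -137.25
Signed area = Σ/2 = -68.625 (negative ⇒ clockwise traversal).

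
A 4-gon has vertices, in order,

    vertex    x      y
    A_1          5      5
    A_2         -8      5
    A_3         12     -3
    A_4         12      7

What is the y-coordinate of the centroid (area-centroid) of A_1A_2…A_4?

679/261

Apply the shoelace (surveyor's) formula. First the cross-terms c_i = x_i·y_{i+1} − x_{i+1}·y_i:
  65, -36, 120, 25  ⇒  2A = 174, A = 87.
Then Σ (y_i + y_{i+1})·c_i = 1358, so ȳ = 1358 / (6·87) = 679/261.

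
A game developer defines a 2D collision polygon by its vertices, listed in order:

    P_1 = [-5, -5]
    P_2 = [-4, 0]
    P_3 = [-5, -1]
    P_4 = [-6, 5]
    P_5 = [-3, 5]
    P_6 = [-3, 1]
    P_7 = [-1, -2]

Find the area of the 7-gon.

24

Apply the shoelace formula: 2A = Σ (x_i·y_{i+1} − x_{i+1}·y_i), indices taken mod 7.
Σ = (-20) + (4) + (-31) + (-15) + (12) + (7) + (-5) = -48
Area = |Σ|/2 = 24.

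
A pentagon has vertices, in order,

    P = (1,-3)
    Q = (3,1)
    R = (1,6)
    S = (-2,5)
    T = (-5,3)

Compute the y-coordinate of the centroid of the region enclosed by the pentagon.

Apply the surveyor's formula. First the cross-terms c_i = x_i·y_{i+1} − x_{i+1}·y_i:
  10, 17, 17, 19, 12  ⇒  2A = 75, A = 37.5.
Then Σ (y_i + y_{i+1})·c_i = 438, so ȳ = 438 / (6·37.5) = 146/75.

146/75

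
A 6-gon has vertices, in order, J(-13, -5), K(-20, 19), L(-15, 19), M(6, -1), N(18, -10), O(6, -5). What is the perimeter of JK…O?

|JK| = √((-7)² + (24)²) = √625 = 25
|KL| = √((5)² + (0)²) = √25 = 5
|LM| = √((21)² + (-20)²) = √841 = 29
|MN| = √((12)² + (-9)²) = √225 = 15
|NO| = √((-12)² + (5)²) = √169 = 13
|OJ| = √((-19)² + (0)²) = √361 = 19
Perimeter = 25 + 5 + 29 + 15 + 13 + 19 = 106.

106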